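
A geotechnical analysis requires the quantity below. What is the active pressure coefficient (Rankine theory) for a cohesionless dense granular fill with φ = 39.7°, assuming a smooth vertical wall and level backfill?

K_a = (1 − sin φ)/(1 + sin φ) = (1 − sin 39.7°)/(1 + sin 39.7°) = 0.2204.

0.220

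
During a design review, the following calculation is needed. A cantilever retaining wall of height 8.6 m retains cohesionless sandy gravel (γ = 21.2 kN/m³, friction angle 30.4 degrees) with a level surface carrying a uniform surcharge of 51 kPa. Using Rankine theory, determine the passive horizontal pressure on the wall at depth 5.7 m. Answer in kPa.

524 kPa

K_p = (1 + sin φ)/(1 − sin φ) = 3.049.
σ_v = γz + q = 21.2 × 5.7 + 51 = 171.8 kPa.
σ_h = K_p σ_v = 3.049 × 171.8 = 523.9 kPa.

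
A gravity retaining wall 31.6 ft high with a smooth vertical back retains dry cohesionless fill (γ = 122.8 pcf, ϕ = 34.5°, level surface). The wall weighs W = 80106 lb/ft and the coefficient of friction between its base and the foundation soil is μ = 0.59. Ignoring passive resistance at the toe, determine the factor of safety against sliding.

K_a = tan²(45° − 34.5°/2) = 0.2768.
P_a = ½K_aγH² = 0.5×0.2768×122.8×31.6² = 16970 lb/ft, acting at H/3 = 10.53 ft above the base.
FS_sliding = μW / P_a = 0.59×80106 / 16970 = 2.785.

2.78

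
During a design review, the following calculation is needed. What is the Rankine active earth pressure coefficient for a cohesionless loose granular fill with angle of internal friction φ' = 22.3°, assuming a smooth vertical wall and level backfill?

K_a = (1 − sin φ)/(1 + sin φ) = (1 − sin 22.3°)/(1 + sin 22.3°) = 0.4498.

0.450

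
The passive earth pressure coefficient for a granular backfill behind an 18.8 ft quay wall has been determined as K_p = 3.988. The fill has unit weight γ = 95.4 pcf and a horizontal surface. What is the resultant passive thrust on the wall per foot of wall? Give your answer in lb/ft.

67200 lb/ft

P = ½ K_p γ H² = 0.5 × 3.988 × 95.4 × 18.8² = 67230 lb/ft.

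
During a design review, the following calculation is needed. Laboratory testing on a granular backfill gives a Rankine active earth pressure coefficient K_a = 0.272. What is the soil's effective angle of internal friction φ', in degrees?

K_a = tan²(45° − φ/2) ⇒ 45° − φ/2 = arctan(√0.272) = 27.54°.
φ = 2(45° − 27.54°) = 34.91°.

34.9°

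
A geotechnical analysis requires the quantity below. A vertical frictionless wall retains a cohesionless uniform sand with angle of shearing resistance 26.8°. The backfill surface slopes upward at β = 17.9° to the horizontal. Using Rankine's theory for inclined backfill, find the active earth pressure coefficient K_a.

K_a = cos β · (cos β − √(cos²β − cos²φ)) / (cos β + √(cos²β − cos²φ)).
cos β = 0.9516, cos φ = 0.8926, √(cos²β − cos²φ) = 0.3299.
K_a = 0.9516 × (0.9516 − 0.3299)/(0.9516 + 0.3299) = 0.4617.

0.462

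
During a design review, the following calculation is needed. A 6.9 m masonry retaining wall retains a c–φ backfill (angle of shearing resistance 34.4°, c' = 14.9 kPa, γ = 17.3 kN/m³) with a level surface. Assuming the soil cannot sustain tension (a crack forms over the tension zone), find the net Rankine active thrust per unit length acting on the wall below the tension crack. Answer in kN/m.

31.7 kN/m

K_a = 0.2780; √K_a = 0.5272.
Tension-crack depth z_c = 2c/(γ√K_a) = 2×14.9/(17.3×0.5272) = 3.267 m.
σ_a at base = K_a γ H − 2c√K_a = 0.2780×17.3×6.9 − 2×14.9×0.5272 = 17.47 kPa.
P_a = ½ × 17.47 × (H − z_c) = 0.5×17.47×3.633 = 31.74 kN/m.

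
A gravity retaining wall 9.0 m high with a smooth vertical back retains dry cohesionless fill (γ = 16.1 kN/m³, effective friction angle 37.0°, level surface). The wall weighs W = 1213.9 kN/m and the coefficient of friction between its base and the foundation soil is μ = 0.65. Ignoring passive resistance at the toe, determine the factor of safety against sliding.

4.87

K_a = tan²(45° − 37.0°/2) = 0.2486.
P_a = ½K_aγH² = 0.5×0.2486×16.1×9.0² = 162.1 kN/m, acting at H/3 = 3.000 m above the base.
FS_sliding = μW / P_a = 0.65×1213.9 / 162.1 = 4.868.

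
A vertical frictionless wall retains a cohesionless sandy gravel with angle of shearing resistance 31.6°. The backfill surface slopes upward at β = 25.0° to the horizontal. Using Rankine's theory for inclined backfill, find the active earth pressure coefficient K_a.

0.445

K_a = cos β · (cos β − √(cos²β − cos²φ)) / (cos β + √(cos²β − cos²φ)).
cos β = 0.9063, cos φ = 0.8517, √(cos²β − cos²φ) = 0.3098.
K_a = 0.9063 × (0.9063 − 0.3098)/(0.9063 + 0.3098) = 0.4446.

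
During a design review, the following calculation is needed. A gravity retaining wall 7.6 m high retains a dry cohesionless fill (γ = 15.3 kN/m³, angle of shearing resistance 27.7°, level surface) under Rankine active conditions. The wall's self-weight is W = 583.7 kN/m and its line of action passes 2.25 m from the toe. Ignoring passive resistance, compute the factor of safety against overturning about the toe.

K_a = tan²(45° − 27.7°/2) = 0.3653.
P_a = ½K_aγH² = 0.5×0.3653×15.3×7.6² = 161.4 kN/m, acting at H/3 = 2.533 m above the base.
Overturning moment M_o = P_a × H/3 = 161.4 × 2.533 = 409.0.
Resisting moment M_r = W × 2.25 = 583.7 × 2.25 = 1313.
FS_overturning = M_r/M_o = 1313/409.0 = 3.211.

3.21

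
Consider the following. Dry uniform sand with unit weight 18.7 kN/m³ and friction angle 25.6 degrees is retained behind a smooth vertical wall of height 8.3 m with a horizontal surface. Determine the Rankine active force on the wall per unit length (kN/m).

255 kN/m

K_a = tan²(45° − φ/2) = 0.3966.
P_a = ½ K_a γ H² = 0.5 × 0.3966 × 18.7 × 8.3² = 255.4 kN/m.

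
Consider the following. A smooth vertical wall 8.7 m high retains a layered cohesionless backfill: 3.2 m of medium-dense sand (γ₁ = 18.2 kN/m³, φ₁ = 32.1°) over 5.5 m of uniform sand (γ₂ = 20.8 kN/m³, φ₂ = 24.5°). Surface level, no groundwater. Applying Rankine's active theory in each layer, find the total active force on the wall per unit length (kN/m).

291 kN/m

K_a1 = tan²(45°−32.1°/2) = 0.3060; K_a2 = tan²(45°−24.5°/2) = 0.4137.
Layer 1: σ at base = K_a1 γ₁ h₁ = 17.82 kPa; P₁ = ½×17.82×3.2 = 28.51.
Layer 2: σ_v at top = γ₁h₁ = 58.24; σ_h top = K_a2×58.24 = 24.10; σ_h base = K_a2×(58.24+20.8×5.5) = 71.43.
P₂ = ½(24.10+71.43)×5.5 = 262.7. Total P_a = 28.51+262.7 = 291.2 kN/m.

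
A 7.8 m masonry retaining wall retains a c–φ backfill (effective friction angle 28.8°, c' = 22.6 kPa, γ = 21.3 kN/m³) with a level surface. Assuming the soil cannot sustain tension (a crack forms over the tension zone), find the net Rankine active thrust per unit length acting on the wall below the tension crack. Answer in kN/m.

K_a = 0.3498; √K_a = 0.5914.
Tension-crack depth z_c = 2c/(γ√K_a) = 2×22.6/(21.3×0.5914) = 3.588 m.
σ_a at base = K_a γ H − 2c√K_a = 0.3498×21.3×7.8 − 2×22.6×0.5914 = 31.38 kPa.
P_a = ½ × 31.38 × (H − z_c) = 0.5×31.38×4.212 = 66.08 kN/m.

66.1 kN/m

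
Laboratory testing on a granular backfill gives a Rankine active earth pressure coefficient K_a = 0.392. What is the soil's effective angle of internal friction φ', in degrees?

25.9°

K_a = tan²(45° − φ/2) ⇒ 45° − φ/2 = arctan(√0.392) = 32.05°.
φ = 2(45° − 32.05°) = 25.90°.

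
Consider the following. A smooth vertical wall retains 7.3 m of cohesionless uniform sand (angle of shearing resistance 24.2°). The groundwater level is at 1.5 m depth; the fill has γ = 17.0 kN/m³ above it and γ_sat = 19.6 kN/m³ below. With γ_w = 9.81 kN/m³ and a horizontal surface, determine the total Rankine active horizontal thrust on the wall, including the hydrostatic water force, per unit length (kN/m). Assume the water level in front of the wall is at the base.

K_a = tan²(45° − φ/2) = 0.4185.
γ' = 19.6 − 9.81 = 9.790 kN/m³. Depth below WT = 5.8 m.
σ'_h at WT = K_a γ d_w = 10.67 kPa; at base = 10.67 + K_a γ' × 5.8 = 34.44 kPa.
P₁ (0–1.5 m) = ½×10.67×1.5 = 8.004. P₂ (1.5–7.3 m) = ½(10.67+34.44)×5.8 = 130.8.
P_w = ½ γ_w h₂² = 0.5×9.81×5.8² = 165.0. Total = 8.004+130.8+165.0 = 303.8 kN/m.

304 kN/m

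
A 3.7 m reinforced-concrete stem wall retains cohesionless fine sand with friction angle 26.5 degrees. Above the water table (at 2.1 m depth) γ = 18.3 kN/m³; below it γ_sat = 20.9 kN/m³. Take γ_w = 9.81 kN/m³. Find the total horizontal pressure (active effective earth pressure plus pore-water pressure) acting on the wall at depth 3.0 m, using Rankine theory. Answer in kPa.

27.4 kPa

K_a = (1 − sin φ)/(1 + sin φ) = 0.3829.
γ' = 20.9 − 9.81 = 11.09 kN/m³.
Effective vertical stress at 3.0 m: σ'_v = 18.3×2.1 + 11.09×0.900 = 48.41 kPa.
σ'_h = K_a σ'_v = 0.3829 × 48.41 = 18.54 kPa; u = γ_w × 0.900 = 8.829 kPa.
Total σ_h = 18.54 + 8.829 = 27.37 kPa.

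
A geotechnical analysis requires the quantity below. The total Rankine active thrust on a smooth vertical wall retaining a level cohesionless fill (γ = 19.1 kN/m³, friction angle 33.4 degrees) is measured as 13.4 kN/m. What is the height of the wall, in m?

2.20 m

K_a = 0.2899. P_a = ½ K_a γ H² ⇒ H = √(2P_a/(K_a γ)).
H = √(2×13.4/(0.2899×19.1)) = 2.200 m.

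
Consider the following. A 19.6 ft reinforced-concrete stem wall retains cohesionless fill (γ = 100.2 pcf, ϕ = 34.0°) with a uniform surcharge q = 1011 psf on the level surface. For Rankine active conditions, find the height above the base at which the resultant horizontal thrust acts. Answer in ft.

K_a = 0.2827.
Triangular part P₁ = ½K_aγH² = 5441 at H/3 = 6.533 ft; rectangular part P₂ = K_a q H = 5602 at H/2 = 9.800 ft.
ȳ = (P₁·6.533 + P₂·9.800)/(P₁+P₂) = 8.190 ft.

8.19 ft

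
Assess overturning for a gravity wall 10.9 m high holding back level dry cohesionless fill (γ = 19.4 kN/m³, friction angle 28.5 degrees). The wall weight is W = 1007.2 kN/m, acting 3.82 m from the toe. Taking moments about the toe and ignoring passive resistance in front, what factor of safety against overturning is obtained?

K_a = tan²(45° − 28.5°/2) = 0.3540.
P_a = ½K_aγH² = 0.5×0.3540×19.4×10.9² = 407.9 kN/m, acting at H/3 = 3.633 m above the base.
Overturning moment M_o = P_a × H/3 = 407.9 × 3.633 = 1482.
Resisting moment M_r = W × 3.82 = 1007.2 × 3.82 = 3848.
FS_overturning = M_r/M_o = 3848/1482 = 2.596.

2.60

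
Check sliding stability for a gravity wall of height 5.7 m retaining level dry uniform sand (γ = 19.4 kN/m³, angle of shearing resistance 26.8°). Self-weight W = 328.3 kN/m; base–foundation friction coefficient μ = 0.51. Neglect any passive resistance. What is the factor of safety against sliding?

K_a = tan²(45° − 26.8°/2) = 0.3785.
P_a = ½K_aγH² = 0.5×0.3785×19.4×5.7² = 119.3 kN/m, acting at H/3 = 1.900 m above the base.
FS_sliding = μW / P_a = 0.51×328.3 / 119.3 = 1.404.

1.40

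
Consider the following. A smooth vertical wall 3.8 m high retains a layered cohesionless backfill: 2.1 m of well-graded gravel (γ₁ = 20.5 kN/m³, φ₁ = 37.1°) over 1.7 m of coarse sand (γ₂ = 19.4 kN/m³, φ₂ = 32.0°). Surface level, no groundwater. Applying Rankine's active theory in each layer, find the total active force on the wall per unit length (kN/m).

42.3 kN/m

K_a1 = tan²(45°−37.1°/2) = 0.2475; K_a2 = tan²(45°−32.0°/2) = 0.3073.
Layer 1: σ at base = K_a1 γ₁ h₁ = 10.65 kPa; P₁ = ½×10.65×2.1 = 11.19.
Layer 2: σ_v at top = γ₁h₁ = 43.05; σ_h top = K_a2×43.05 = 13.23; σ_h base = K_a2×(43.05+19.4×1.7) = 23.36.
P₂ = ½(13.23+23.36)×1.7 = 31.10. Total P_a = 11.19+31.10 = 42.29 kN/m.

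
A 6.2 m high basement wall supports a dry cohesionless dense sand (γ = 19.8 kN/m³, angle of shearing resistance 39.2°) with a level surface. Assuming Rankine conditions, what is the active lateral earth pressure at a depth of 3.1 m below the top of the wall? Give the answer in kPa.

13.8 kPa

K_a = (1 − sin φ)/(1 + sin φ) = 0.2255.
σ_h = K_a γ z = 0.2255 × 19.8 × 3.1 = 13.84 kPa.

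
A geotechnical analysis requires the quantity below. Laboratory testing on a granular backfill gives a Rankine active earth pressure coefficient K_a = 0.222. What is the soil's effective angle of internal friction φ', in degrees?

39.5°

K_a = tan²(45° − φ/2) ⇒ 45° − φ/2 = arctan(√0.222) = 25.23°.
φ = 2(45° − 25.23°) = 39.54°.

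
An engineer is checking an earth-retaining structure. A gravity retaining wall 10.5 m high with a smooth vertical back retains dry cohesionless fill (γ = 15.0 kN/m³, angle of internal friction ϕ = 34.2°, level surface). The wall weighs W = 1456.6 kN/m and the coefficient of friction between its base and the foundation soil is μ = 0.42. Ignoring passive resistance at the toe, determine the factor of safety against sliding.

2.64

K_a = tan²(45° − 34.2°/2) = 0.2803.
P_a = ½K_aγH² = 0.5×0.2803×15.0×10.5² = 231.8 kN/m, acting at H/3 = 3.500 m above the base.
FS_sliding = μW / P_a = 0.42×1456.6 / 231.8 = 2.639.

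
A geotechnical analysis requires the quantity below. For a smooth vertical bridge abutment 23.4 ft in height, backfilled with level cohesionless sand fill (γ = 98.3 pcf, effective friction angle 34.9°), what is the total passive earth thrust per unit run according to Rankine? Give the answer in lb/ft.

K_p = tan²(45° + φ/2) = 3.674.
P_p = ½ K_p γ H² = 0.5 × 3.674 × 98.3 × 23.4² = 98890 lb/ft.

98900 lb/ft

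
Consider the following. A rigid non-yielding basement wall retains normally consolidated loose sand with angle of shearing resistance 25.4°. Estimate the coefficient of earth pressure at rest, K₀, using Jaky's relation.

K₀ = 1 − sin φ' = 1 − sin 25.4° = 0.5711.

0.571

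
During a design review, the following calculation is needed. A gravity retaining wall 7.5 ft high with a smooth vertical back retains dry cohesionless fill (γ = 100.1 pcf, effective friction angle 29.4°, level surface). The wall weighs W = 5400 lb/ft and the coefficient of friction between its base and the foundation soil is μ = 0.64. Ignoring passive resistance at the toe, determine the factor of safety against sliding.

3.59

K_a = tan²(45° − 29.4°/2) = 0.3415.
P_a = ½K_aγH² = 0.5×0.3415×100.1×7.5² = 961.3 lb/ft, acting at H/3 = 2.500 ft above the base.
FS_sliding = μW / P_a = 0.64×5400 / 961.3 = 3.595.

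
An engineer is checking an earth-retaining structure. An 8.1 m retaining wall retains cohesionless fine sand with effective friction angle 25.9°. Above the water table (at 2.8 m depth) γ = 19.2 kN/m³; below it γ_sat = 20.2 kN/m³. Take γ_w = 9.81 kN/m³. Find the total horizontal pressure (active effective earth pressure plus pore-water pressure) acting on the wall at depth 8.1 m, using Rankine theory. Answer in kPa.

94.7 kPa

K_a = (1 − sin φ)/(1 + sin φ) = 0.3920.
γ' = 20.2 − 9.81 = 10.39 kN/m³.
Effective vertical stress at 8.1 m: σ'_v = 19.2×2.8 + 10.39×5.30 = 108.8 kPa.
σ'_h = K_a σ'_v = 0.3920 × 108.8 = 42.66 kPa; u = γ_w × 5.30 = 51.99 kPa.
Total σ_h = 42.66 + 51.99 = 94.65 kPa.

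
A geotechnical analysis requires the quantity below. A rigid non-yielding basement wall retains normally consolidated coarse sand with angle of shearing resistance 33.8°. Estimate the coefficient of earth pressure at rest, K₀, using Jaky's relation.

K₀ = 1 − sin φ' = 1 − sin 33.8° = 0.4437.

0.444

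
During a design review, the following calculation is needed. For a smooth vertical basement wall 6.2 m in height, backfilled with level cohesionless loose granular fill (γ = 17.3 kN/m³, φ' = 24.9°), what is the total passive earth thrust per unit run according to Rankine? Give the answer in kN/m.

K_p = tan²(45° + φ/2) = 2.454.
P_p = ½ K_p γ H² = 0.5 × 2.454 × 17.3 × 6.2² = 816.1 kN/m.

816 kN/m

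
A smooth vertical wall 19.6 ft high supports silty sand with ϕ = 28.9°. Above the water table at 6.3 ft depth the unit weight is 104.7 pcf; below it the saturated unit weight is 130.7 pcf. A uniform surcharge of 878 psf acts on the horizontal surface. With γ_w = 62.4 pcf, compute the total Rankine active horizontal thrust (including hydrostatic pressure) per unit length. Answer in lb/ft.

17400 lb/ft

K_a = tan²(45° − φ/2) = 0.3484.
γ' = 130.7 − 62.4 = 68.30 pcf. h₂ = H − d_w = 13.3 ft.
σ'_h: at surface K_a·q = 305.9; at WT K_a(q+γd_w) = 535.6; at base K_a(q+γd_w+γ'h₂) = 852.1 psf.
P₁ = ½(305.9+535.6)×6.3 = 2651; P₂ = ½(535.6+852.1)×13.3 = 9228; P_w = ½γ_w h₂² = 5519.
Total = 2651+9228+5519 = 17400 lb/ft.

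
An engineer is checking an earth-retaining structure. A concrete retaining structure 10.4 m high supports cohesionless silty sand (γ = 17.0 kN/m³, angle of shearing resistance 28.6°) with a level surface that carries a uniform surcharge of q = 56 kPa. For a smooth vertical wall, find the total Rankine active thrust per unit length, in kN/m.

K_a = tan²(45° − φ/2) = 0.3525.
Soil triangle: ½ K_a γ H² = 0.5×0.3525×17.0×10.4² = 324.1 kN/m.
Surcharge rectangle: K_a q H = 0.3525×56×10.4 = 205.3 kN/m.
Total = 324.1 + 205.3 = 529.4 kN/m.

529 kN/m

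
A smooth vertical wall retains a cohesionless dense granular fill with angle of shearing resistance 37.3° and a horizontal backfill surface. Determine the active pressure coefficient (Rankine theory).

0.245

K_a = (1 − sin φ)/(1 + sin φ) = (1 − sin 37.3°)/(1 + sin 37.3°) = 0.2453.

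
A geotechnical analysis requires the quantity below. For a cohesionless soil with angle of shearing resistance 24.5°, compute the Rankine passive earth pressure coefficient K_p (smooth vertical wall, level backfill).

2.42

K_p = (1 + sin φ)/(1 − sin φ) = tan²(45° + 24.5°/2) = 2.417.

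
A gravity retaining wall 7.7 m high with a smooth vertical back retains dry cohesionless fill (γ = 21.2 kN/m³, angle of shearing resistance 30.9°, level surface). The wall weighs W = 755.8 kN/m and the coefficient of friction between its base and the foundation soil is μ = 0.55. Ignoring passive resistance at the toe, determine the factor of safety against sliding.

K_a = tan²(45° − 30.9°/2) = 0.3214.
P_a = ½K_aγH² = 0.5×0.3214×21.2×7.7² = 202.0 kN/m, acting at H/3 = 2.567 m above the base.
FS_sliding = μW / P_a = 0.55×755.8 / 202.0 = 2.058.

2.06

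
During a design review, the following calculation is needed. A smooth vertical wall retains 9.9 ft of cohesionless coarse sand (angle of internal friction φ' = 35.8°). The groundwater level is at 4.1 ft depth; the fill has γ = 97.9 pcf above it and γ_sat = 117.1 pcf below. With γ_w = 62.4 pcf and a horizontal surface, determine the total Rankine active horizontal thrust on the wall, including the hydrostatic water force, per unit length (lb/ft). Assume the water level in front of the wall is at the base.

2120 lb/ft

K_a = tan²(45° − φ/2) = 0.2619.
γ' = 117.1 − 62.4 = 54.70 pcf. Depth below WT = 5.8 ft.
σ'_h at WT = K_a γ d_w = 105.1 psf; at base = 105.1 + K_a γ' × 5.8 = 188.2 psf.
P₁ (0–4.1 ft) = ½×105.1×4.1 = 215.5. P₂ (4.1–9.9 ft) = ½(105.1+188.2)×5.8 = 850.6.
P_w = ½ γ_w h₂² = 0.5×62.4×5.8² = 1050. Total = 215.5+850.6+1050 = 2116 lb/ft.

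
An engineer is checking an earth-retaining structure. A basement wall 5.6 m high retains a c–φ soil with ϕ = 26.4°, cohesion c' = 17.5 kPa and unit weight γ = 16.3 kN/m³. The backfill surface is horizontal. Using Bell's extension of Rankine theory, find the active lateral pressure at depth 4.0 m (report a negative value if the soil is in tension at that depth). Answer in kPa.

K_a = (1 − sin φ)/(1 + sin φ) = 0.3844.
σ_a = K_a γ z − 2c√K_a = 0.3844×16.3×4.0 − 2×17.5×0.6200 = 3.364 kPa.

3.36 kPa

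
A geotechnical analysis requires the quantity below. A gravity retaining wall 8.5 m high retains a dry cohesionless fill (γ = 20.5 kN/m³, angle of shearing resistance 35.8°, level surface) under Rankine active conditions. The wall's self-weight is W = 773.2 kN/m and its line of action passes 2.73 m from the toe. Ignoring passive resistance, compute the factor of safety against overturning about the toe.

3.84

K_a = tan²(45° − 35.8°/2) = 0.2619.
P_a = ½K_aγH² = 0.5×0.2619×20.5×8.5² = 193.9 kN/m, acting at H/3 = 2.833 m above the base.
Overturning moment M_o = P_a × H/3 = 193.9 × 2.833 = 549.5.
Resisting moment M_r = W × 2.73 = 773.2 × 2.73 = 2111.
FS_overturning = M_r/M_o = 2111/549.5 = 3.842.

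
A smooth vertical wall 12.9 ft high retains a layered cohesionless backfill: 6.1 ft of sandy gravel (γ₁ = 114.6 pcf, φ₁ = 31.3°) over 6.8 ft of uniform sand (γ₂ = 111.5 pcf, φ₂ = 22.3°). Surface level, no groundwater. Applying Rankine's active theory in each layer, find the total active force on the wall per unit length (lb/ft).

K_a1 = tan²(45°−31.3°/2) = 0.3162; K_a2 = tan²(45°−22.3°/2) = 0.4498.
Layer 1: σ at base = K_a1 γ₁ h₁ = 221.0 psf; P₁ = ½×221.0×6.1 = 674.2.
Layer 2: σ_v at top = γ₁h₁ = 699.1; σ_h top = K_a2×699.1 = 314.5; σ_h base = K_a2×(699.1+111.5×6.8) = 655.5.
P₂ = ½(314.5+655.5)×6.8 = 3298. Total P_a = 674.2+3298 = 3972 lb/ft.

3970 lb/ft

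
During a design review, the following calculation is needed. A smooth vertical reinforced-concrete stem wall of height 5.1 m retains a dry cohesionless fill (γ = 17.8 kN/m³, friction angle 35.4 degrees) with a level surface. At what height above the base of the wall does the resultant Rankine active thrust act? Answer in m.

K_a = 0.2664.
The pressure distribution is triangular, so the resultant acts at H/3 above the base = 5.1/3 = 1.700 m.

1.70 m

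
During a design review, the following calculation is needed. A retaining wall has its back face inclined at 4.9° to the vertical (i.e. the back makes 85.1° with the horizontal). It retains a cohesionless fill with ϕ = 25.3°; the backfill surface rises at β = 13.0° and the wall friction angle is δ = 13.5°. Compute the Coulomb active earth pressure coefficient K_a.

K_a = sin²(α+φ) / [sin²α · sin(α−δ) · (1 + √{sin(φ+δ)sin(φ−β) / (sin(α−δ)sin(α+β))})²].
With α = 85.1°, φ = 25.3°, δ = 13.5°, β = 13.0°: K_a = 0.4919.

0.492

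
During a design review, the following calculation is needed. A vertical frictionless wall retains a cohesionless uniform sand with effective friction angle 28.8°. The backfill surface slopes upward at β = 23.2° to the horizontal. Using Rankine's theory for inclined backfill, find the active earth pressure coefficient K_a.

0.493

K_a = cos β · (cos β − √(cos²β − cos²φ)) / (cos β + √(cos²β − cos²φ)).
cos β = 0.9191, cos φ = 0.8763, √(cos²β − cos²φ) = 0.2773.
K_a = 0.9191 × (0.9191 − 0.2773)/(0.9191 + 0.2773) = 0.4931.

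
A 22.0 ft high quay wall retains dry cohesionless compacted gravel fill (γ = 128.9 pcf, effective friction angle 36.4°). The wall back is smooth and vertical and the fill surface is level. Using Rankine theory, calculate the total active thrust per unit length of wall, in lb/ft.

K_a = tan²(45° − φ/2) = 0.2552.
P_a = ½ K_a γ H² = 0.5 × 0.2552 × 128.9 × 22.0² = 7959 lb/ft.

7960 lb/ft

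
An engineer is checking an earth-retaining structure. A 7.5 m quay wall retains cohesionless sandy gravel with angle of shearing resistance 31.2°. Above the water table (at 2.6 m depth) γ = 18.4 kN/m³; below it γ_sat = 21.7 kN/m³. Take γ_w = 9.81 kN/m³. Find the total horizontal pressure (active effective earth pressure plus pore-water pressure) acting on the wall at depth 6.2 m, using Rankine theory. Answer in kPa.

K_a = (1 − sin φ)/(1 + sin φ) = 0.3175.
γ' = 21.7 − 9.81 = 11.89 kN/m³.
Effective vertical stress at 6.2 m: σ'_v = 18.4×2.6 + 11.89×3.60 = 90.64 kPa.
σ'_h = K_a σ'_v = 0.3175 × 90.64 = 28.78 kPa; u = γ_w × 3.60 = 35.32 kPa.
Total σ_h = 28.78 + 35.32 = 64.10 kPa.

64.1 kPa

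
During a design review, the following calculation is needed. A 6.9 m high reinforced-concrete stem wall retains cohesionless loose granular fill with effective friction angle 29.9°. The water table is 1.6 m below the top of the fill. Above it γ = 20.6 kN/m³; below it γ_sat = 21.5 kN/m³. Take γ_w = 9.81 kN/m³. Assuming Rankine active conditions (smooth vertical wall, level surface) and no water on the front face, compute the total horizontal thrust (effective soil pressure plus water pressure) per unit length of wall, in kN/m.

260 kN/m

K_a = tan²(45° − φ/2) = 0.3347.
γ' = 21.5 − 9.81 = 11.69 kN/m³. Depth below WT = 5.3 m.
σ'_h at WT = K_a γ d_w = 11.03 kPa; at base = 11.03 + K_a γ' × 5.3 = 31.77 kPa.
P₁ (0–1.6 m) = ½×11.03×1.6 = 8.825. P₂ (1.6–6.9 m) = ½(11.03+31.77)×5.3 = 113.4.
P_w = ½ γ_w h₂² = 0.5×9.81×5.3² = 137.8. Total = 8.825+113.4+137.8 = 260.0 kN/m.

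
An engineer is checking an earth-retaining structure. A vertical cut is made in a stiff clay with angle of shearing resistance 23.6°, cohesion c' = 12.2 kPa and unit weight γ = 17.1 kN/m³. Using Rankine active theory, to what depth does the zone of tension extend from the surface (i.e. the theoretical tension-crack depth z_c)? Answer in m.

K_a = tan²(45° − 23.6°/2) = 0.4282; √K_a = 0.6544.
The active pressure is zero where K_a γ z = 2c√K_a, so z_c = 2c/(γ√K_a) = 2×12.2/(17.1×0.6544) = 2.181 m.

2.18 m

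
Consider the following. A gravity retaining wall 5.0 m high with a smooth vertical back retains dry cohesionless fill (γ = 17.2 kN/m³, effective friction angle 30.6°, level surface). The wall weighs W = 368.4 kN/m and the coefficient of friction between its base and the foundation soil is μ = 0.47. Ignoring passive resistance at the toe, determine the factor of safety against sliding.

K_a = tan²(45° − 30.6°/2) = 0.3253.
P_a = ½K_aγH² = 0.5×0.3253×17.2×5.0² = 69.95 kN/m, acting at H/3 = 1.667 m above the base.
FS_sliding = μW / P_a = 0.47×368.4 / 69.95 = 2.475.

2.48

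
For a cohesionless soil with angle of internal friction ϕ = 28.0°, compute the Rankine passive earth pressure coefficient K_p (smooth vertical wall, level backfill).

2.77

K_p = (1 + sin φ)/(1 − sin φ) = tan²(45° + 28.0°/2) = 2.770.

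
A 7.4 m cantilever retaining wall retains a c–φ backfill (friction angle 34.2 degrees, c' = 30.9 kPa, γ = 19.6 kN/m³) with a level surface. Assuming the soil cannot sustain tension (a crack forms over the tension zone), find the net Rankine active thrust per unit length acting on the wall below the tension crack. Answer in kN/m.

K_a = 0.2803; √K_a = 0.5295.
Tension-crack depth z_c = 2c/(γ√K_a) = 2×30.9/(19.6×0.5295) = 5.955 m.
σ_a at base = K_a γ H − 2c√K_a = 0.2803×19.6×7.4 − 2×30.9×0.5295 = 7.939 kPa.
P_a = ½ × 7.939 × (H − z_c) = 0.5×7.939×1.445 = 5.736 kN/m.

5.74 kN/m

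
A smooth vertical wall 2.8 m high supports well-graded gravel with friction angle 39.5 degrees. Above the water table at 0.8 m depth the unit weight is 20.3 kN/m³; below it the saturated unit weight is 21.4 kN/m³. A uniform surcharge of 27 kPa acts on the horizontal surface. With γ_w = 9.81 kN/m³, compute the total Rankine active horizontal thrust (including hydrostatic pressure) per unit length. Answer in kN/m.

50.3 kN/m

K_a = tan²(45° − φ/2) = 0.2224.
γ' = 21.4 − 9.81 = 11.59 kN/m³. h₂ = H − d_w = 2.0 m.
σ'_h: at surface K_a·q = 6.006; at WT K_a(q+γd_w) = 9.618; at base K_a(q+γd_w+γ'h₂) = 14.77 kPa.
P₁ = ½(6.006+9.618)×0.8 = 6.250; P₂ = ½(9.618+14.77)×2.0 = 24.39; P_w = ½γ_w h₂² = 19.62.
Total = 6.250+24.39+19.62 = 50.26 kN/m.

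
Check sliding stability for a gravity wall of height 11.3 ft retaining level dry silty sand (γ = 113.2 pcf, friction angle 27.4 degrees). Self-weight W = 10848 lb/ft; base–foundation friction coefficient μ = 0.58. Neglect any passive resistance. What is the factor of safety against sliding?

K_a = tan²(45° − 27.4°/2) = 0.3697.
P_a = ½K_aγH² = 0.5×0.3697×113.2×11.3² = 2672 lb/ft, acting at H/3 = 3.767 ft above the base.
FS_sliding = μW / P_a = 0.58×10848 / 2672 = 2.355.

2.35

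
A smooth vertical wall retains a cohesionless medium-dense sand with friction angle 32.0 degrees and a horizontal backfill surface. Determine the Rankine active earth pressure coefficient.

0.307

K_a = tan²(45° − φ/2) = tan²(29.00°) = 0.3073.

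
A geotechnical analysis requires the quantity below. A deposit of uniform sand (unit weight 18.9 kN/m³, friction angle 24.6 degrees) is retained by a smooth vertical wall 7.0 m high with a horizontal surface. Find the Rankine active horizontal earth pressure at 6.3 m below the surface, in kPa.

49.1 kPa

K_a = (1 − sin φ)/(1 + sin φ) = 0.4121.
σ_h = K_a γ z = 0.4121 × 18.9 × 6.3 = 49.07 kPa.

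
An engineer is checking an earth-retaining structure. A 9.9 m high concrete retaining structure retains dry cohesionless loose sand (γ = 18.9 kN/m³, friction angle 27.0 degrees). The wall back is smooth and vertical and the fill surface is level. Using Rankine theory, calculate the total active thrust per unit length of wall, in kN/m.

K_a = tan²(45° − φ/2) = 0.3755.
P_a = ½ K_a γ H² = 0.5 × 0.3755 × 18.9 × 9.9² = 347.8 kN/m.

348 kN/m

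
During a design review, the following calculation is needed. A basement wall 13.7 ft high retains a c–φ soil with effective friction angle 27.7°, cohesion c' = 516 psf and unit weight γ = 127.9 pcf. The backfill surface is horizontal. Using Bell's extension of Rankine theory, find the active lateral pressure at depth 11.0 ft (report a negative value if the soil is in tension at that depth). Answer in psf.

K_a = (1 − sin φ)/(1 + sin φ) = 0.3653.
σ_a = K_a γ z − 2c√K_a = 0.3653×127.9×11.0 − 2×516×0.6044 = -109.8 psf.

-110 psf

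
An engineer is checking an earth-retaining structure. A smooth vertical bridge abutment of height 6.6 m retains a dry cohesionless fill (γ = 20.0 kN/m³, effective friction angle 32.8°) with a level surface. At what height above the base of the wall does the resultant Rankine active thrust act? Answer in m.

2.20 m

K_a = 0.2973.
The pressure distribution is triangular, so the resultant acts at H/3 above the base = 6.6/3 = 2.200 m.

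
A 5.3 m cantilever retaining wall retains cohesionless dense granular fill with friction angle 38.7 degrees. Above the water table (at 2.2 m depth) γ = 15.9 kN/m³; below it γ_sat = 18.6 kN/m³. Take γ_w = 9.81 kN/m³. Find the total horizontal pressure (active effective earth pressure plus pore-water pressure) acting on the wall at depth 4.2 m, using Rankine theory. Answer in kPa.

31.7 kPa

K_a = (1 − sin φ)/(1 + sin φ) = 0.2306.
γ' = 18.6 − 9.81 = 8.790 kN/m³.
Effective vertical stress at 4.2 m: σ'_v = 15.9×2.2 + 8.790×2.00 = 52.56 kPa.
σ'_h = K_a σ'_v = 0.2306 × 52.56 = 12.12 kPa; u = γ_w × 2.00 = 19.62 kPa.
Total σ_h = 12.12 + 19.62 = 31.74 kPa.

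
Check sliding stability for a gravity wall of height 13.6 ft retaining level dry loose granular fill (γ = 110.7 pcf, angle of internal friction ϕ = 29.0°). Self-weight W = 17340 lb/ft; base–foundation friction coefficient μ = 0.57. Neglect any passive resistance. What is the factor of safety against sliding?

2.78

K_a = tan²(45° − 29.0°/2) = 0.3470.
P_a = ½K_aγH² = 0.5×0.3470×110.7×13.6² = 3552 lb/ft, acting at H/3 = 4.533 ft above the base.
FS_sliding = μW / P_a = 0.57×17340 / 3552 = 2.782.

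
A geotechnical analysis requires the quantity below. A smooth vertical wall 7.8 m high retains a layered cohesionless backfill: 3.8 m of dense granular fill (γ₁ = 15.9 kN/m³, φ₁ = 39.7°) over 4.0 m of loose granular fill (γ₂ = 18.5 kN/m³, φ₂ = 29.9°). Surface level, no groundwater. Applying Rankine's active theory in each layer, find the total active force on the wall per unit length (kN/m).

K_a1 = tan²(45°−39.7°/2) = 0.2204; K_a2 = tan²(45°−29.9°/2) = 0.3347.
Layer 1: σ at base = K_a1 γ₁ h₁ = 13.32 kPa; P₁ = ½×13.32×3.8 = 25.30.
Layer 2: σ_v at top = γ₁h₁ = 60.42; σ_h top = K_a2×60.42 = 20.22; σ_h base = K_a2×(60.42+18.5×4.0) = 44.99.
P₂ = ½(20.22+44.99)×4.0 = 130.4. Total P_a = 25.30+130.4 = 155.7 kN/m.

156 kN/m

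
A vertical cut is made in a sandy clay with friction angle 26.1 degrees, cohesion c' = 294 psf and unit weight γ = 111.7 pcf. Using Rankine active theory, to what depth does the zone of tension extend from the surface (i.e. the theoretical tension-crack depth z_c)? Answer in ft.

K_a = tan²(45° − 26.1°/2) = 0.3889; √K_a = 0.6237.
The active pressure is zero where K_a γ z = 2c√K_a, so z_c = 2c/(γ√K_a) = 2×294/(111.7×0.6237) = 8.441 ft.

8.44 ft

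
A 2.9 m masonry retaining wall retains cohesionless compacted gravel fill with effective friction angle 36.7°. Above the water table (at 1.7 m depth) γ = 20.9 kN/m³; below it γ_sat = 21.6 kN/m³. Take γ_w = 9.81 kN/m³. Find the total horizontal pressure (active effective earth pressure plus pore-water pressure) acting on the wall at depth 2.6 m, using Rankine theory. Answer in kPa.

K_a = (1 − sin φ)/(1 + sin φ) = 0.2519.
γ' = 21.6 − 9.81 = 11.79 kN/m³.
Effective vertical stress at 2.6 m: σ'_v = 20.9×1.7 + 11.79×0.900 = 46.14 kPa.
σ'_h = K_a σ'_v = 0.2519 × 46.14 = 11.62 kPa; u = γ_w × 0.900 = 8.829 kPa.
Total σ_h = 11.62 + 8.829 = 20.45 kPa.

20.4 kPa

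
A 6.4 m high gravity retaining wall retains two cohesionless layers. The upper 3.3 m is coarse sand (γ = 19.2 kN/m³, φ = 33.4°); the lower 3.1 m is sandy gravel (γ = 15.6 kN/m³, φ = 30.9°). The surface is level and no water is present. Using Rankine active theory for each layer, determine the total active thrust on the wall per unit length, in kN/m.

K_a1 = tan²(45°−33.4°/2) = 0.2899; K_a2 = tan²(45°−30.9°/2) = 0.3214.
Layer 1: σ at base = K_a1 γ₁ h₁ = 18.37 kPa; P₁ = ½×18.37×3.3 = 30.31.
Layer 2: σ_v at top = γ₁h₁ = 63.36; σ_h top = K_a2×63.36 = 20.36; σ_h base = K_a2×(63.36+15.6×3.1) = 35.91.
P₂ = ½(20.36+35.91)×3.1 = 87.22. Total P_a = 30.31+87.22 = 117.5 kN/m.

118 kN/m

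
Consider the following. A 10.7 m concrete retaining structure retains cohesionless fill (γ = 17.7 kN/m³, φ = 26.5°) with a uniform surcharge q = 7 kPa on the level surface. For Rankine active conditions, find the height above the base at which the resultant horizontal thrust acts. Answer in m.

3.69 m

K_a = 0.3829.
Triangular part P₁ = ½K_aγH² = 388.0 at H/3 = 3.567 m; rectangular part P₂ = K_a q H = 28.68 at H/2 = 5.350 m.
ȳ = (P₁·3.567 + P₂·5.350)/(P₁+P₂) = 3.689 m.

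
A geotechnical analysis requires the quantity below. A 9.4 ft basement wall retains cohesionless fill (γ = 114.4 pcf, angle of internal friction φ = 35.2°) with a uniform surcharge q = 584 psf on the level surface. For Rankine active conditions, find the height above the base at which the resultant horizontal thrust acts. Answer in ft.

K_a = 0.2687.
Triangular part P₁ = ½K_aγH² = 1358 at H/3 = 3.133 ft; rectangular part P₂ = K_a q H = 1475 at H/2 = 4.700 ft.
ȳ = (P₁·3.133 + P₂·4.700)/(P₁+P₂) = 3.949 ft.

3.95 ft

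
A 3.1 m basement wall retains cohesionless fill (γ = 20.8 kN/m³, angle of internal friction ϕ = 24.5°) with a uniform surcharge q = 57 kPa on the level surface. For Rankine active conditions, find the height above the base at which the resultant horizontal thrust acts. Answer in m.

K_a = 0.4137.
Triangular part P₁ = ½K_aγH² = 41.35 at H/3 = 1.033 m; rectangular part P₂ = K_a q H = 73.11 at H/2 = 1.550 m.
ȳ = (P₁·1.033 + P₂·1.550)/(P₁+P₂) = 1.363 m.

1.36 m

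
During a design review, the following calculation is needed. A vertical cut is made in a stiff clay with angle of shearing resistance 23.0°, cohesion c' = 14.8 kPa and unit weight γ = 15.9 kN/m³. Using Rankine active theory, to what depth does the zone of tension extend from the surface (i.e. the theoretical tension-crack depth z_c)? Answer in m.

2.81 m

K_a = tan²(45° − 23.0°/2) = 0.4381; √K_a = 0.6619.
The active pressure is zero where K_a γ z = 2c√K_a, so z_c = 2c/(γ√K_a) = 2×14.8/(15.9×0.6619) = 2.813 m.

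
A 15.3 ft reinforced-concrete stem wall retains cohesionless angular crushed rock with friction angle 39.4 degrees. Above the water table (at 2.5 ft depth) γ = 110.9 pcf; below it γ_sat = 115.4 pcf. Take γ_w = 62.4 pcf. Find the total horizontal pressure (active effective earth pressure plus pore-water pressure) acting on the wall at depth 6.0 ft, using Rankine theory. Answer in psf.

322 psf

K_a = (1 − sin φ)/(1 + sin φ) = 0.2234.
γ' = 115.4 − 62.4 = 53.00 pcf.
Effective vertical stress at 6.0 ft: σ'_v = 110.9×2.5 + 53.00×3.50 = 462.8 psf.
σ'_h = K_a σ'_v = 0.2234 × 462.8 = 103.4 psf; u = γ_w × 3.50 = 218.4 psf.
Total σ_h = 103.4 + 218.4 = 321.8 psf.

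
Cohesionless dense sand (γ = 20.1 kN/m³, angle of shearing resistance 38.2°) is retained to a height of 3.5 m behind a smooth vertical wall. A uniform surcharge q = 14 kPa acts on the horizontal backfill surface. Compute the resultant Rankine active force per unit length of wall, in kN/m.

K_a = tan²(45° − φ/2) = 0.2358.
Soil triangle: ½ K_a γ H² = 0.5×0.2358×20.1×3.5² = 29.03 kN/m.
Surcharge rectangle: K_a q H = 0.2358×14×3.5 = 11.55 kN/m.
Total = 29.03 + 11.55 = 40.58 kN/m.

40.6 kN/m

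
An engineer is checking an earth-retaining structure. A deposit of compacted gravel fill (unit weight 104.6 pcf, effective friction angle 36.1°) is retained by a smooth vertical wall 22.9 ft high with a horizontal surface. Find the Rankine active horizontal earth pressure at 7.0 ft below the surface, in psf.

189 psf

K_a = (1 − sin φ)/(1 + sin φ) = 0.2585.
σ_h = K_a γ z = 0.2585 × 104.6 × 7.0 = 189.3 psf.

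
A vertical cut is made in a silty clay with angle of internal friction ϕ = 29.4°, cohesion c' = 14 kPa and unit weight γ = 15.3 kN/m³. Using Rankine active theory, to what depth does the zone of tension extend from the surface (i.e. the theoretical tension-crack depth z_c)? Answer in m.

3.13 m

K_a = tan²(45° − 29.4°/2) = 0.3415; √K_a = 0.5844.
The active pressure is zero where K_a γ z = 2c√K_a, so z_c = 2c/(γ√K_a) = 2×14/(15.3×0.5844) = 3.132 m.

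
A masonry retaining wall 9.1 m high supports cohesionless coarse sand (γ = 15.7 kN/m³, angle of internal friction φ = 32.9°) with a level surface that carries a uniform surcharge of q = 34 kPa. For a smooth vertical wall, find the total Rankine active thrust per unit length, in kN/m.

K_a = tan²(45° − φ/2) = 0.2960.
Soil triangle: ½ K_a γ H² = 0.5×0.2960×15.7×9.1² = 192.4 kN/m.
Surcharge rectangle: K_a q H = 0.2960×34×9.1 = 91.59 kN/m.
Total = 192.4 + 91.59 = 284.0 kN/m.

284 kN/m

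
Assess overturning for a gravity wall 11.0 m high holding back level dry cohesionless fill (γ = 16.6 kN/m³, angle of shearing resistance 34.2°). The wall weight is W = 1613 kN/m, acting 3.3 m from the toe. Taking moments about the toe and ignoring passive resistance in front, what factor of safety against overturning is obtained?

K_a = tan²(45° − 34.2°/2) = 0.2803.
P_a = ½K_aγH² = 0.5×0.2803×16.6×11.0² = 281.5 kN/m, acting at H/3 = 3.667 m above the base.
Overturning moment M_o = P_a × H/3 = 281.5 × 3.667 = 1032.
Resisting moment M_r = W × 3.3 = 1613 × 3.3 = 5323.
FS_overturning = M_r/M_o = 5323/1032 = 5.156.

5.16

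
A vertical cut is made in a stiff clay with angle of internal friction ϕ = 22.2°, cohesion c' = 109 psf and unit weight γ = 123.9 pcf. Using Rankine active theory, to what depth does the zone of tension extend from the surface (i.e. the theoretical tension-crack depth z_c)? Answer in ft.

K_a = tan²(45° − 22.2°/2) = 0.4515; √K_a = 0.6720.
The active pressure is zero where K_a γ z = 2c√K_a, so z_c = 2c/(γ√K_a) = 2×109/(123.9×0.6720) = 2.618 ft.

2.62 ft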